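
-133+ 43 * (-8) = -477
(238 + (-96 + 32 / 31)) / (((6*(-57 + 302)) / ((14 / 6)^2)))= 739 / 1395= 0.53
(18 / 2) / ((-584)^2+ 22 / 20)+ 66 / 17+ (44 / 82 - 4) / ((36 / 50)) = -6617456407 / 7131503961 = -0.93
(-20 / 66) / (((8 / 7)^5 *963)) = -0.00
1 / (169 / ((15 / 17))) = 15 / 2873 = 0.01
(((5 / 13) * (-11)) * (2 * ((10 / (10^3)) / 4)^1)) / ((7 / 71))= -781 / 3640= -0.21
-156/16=-39/4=-9.75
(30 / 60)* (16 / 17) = 8 / 17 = 0.47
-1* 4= -4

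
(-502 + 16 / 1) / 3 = -162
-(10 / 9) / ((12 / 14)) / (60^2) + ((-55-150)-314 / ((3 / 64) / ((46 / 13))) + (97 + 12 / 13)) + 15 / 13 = -6016984651 / 252720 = -23808.90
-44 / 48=-11 / 12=-0.92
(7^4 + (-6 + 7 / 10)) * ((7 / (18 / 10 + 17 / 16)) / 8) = 167699 / 229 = 732.31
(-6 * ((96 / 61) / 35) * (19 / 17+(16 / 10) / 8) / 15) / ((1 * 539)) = -3072 / 69867875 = -0.00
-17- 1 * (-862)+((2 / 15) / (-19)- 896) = -14537 / 285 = -51.01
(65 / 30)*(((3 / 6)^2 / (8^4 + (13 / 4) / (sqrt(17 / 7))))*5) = 9052160 / 13690204707 - 845*sqrt(119) / 27380409414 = 0.00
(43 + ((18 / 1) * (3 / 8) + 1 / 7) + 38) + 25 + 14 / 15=47807 / 420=113.83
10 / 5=2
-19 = -19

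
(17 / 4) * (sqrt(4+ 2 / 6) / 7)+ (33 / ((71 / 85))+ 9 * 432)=3928.77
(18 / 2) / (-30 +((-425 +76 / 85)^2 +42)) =65025 / 1299617101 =0.00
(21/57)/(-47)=-7/893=-0.01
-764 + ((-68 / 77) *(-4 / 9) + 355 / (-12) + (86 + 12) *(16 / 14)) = -1888261 / 2772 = -681.19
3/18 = 1/6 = 0.17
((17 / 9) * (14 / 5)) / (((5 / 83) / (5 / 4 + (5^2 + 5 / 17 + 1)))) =1088213 / 450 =2418.25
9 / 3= 3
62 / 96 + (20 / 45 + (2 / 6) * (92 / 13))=6457 / 1872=3.45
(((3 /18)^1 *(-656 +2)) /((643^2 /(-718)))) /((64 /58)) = 1134799 /6615184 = 0.17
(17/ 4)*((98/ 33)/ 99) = 833/ 6534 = 0.13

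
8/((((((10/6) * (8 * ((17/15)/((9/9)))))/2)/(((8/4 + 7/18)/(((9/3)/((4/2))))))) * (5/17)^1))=86/15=5.73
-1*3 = -3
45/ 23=1.96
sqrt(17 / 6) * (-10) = -5 * sqrt(102) / 3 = -16.83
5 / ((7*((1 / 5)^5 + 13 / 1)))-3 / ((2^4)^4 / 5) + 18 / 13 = 174363601523 / 121142181888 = 1.44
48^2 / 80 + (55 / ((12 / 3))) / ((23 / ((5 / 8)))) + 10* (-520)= -19028641 / 3680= -5170.83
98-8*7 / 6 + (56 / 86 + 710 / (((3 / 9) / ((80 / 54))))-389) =1105223 / 387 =2855.87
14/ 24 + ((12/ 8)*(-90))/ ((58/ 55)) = -44347/ 348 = -127.43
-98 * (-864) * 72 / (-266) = -435456 / 19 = -22918.74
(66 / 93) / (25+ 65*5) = 11 / 5425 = 0.00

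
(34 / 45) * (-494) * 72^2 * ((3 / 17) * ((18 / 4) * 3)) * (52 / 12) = -19974988.80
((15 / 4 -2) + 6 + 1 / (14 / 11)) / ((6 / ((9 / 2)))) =717 / 112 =6.40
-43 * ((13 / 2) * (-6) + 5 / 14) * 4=46526 / 7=6646.57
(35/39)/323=35/12597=0.00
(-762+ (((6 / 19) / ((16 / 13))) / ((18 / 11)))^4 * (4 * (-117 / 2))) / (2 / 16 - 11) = 1010053616753 / 14412460032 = 70.08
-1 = -1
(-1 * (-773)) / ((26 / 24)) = 9276 / 13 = 713.54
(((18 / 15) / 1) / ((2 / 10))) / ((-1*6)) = -1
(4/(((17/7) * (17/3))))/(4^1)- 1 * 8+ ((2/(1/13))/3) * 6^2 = 87877/289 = 304.07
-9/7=-1.29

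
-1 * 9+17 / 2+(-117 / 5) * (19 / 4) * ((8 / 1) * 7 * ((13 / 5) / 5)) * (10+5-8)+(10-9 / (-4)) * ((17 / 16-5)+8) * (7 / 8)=-1447281349 / 64000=-22613.77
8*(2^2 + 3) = 56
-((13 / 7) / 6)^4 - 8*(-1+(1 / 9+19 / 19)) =-2794513 / 3111696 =-0.90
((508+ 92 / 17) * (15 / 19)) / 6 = 21820 / 323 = 67.55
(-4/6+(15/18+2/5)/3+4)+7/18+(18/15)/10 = 319/75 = 4.25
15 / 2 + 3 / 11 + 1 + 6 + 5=435 / 22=19.77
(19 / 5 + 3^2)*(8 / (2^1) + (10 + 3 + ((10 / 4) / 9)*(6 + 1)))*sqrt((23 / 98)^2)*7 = 398.37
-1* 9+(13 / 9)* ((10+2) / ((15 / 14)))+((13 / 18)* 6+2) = 608 / 45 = 13.51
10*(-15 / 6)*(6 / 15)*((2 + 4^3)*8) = -5280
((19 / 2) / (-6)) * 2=-19 / 6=-3.17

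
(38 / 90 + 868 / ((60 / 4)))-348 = -13037 / 45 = -289.71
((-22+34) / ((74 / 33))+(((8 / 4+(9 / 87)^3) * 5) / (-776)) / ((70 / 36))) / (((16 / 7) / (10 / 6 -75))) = -240155147595 / 1400513936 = -171.48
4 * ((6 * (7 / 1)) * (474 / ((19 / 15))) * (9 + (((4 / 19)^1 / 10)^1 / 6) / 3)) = 204282624 / 361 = 565879.84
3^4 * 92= 7452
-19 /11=-1.73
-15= -15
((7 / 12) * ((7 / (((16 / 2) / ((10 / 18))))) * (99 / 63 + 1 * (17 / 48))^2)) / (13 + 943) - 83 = -157952479243 / 1903067136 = -83.00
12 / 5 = 2.40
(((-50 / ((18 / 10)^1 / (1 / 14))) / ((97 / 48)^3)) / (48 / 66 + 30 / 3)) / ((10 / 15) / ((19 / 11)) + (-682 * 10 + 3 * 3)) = 96307200 / 29265528734309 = 0.00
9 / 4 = 2.25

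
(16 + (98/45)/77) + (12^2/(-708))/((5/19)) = 445534/29205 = 15.26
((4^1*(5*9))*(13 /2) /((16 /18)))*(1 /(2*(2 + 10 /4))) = 585 /4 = 146.25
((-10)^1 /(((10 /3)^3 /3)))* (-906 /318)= 12231 /5300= 2.31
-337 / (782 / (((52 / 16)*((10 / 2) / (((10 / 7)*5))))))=-30667 / 31280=-0.98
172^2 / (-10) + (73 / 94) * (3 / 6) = -2780531 / 940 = -2958.01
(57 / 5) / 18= 19 / 30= 0.63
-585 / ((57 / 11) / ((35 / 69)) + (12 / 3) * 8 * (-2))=10.88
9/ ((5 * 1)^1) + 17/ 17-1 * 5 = -11/ 5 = -2.20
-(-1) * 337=337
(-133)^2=17689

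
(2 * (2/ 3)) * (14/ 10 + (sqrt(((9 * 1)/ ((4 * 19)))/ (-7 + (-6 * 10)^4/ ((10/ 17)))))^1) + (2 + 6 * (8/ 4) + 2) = 2 * sqrt(418607867)/ 418607867 + 268/ 15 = 17.87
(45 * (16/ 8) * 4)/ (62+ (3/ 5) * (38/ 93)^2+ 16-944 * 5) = -2594700/ 33456493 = -0.08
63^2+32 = 4001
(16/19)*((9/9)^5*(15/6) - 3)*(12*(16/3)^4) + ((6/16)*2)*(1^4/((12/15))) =-33546737/8208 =-4087.08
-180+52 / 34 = -3034 / 17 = -178.47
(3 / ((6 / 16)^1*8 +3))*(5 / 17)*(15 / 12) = 25 / 136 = 0.18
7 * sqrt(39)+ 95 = 138.71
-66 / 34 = -33 / 17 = -1.94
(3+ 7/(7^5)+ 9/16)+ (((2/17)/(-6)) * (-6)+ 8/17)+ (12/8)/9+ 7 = 22174051/1959216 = 11.32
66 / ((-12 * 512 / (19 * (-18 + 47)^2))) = -175769 / 1024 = -171.65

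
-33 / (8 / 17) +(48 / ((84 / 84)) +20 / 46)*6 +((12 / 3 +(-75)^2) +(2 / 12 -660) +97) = 2918231 / 552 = 5286.65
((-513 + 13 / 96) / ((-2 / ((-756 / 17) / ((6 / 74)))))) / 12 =-12751865 / 1088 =-11720.46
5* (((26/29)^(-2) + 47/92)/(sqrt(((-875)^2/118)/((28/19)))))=1949* sqrt(15694)/1846325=0.13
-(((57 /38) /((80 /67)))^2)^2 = -1632240801 /655360000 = -2.49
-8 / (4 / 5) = -10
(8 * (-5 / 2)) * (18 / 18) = -20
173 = 173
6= 6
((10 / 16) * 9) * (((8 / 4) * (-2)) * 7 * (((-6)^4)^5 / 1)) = -575844954309918720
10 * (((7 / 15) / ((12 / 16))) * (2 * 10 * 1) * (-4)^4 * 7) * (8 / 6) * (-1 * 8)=-64225280 / 27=-2378714.07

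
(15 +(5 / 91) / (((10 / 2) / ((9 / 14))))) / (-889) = -19119 / 1132586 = -0.02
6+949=955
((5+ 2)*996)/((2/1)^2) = 1743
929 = 929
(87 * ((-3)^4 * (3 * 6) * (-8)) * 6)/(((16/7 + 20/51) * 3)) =-181136088/239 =-757891.58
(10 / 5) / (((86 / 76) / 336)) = 593.86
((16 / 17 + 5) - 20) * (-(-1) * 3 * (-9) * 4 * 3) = 77436 / 17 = 4555.06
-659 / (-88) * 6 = 1977 / 44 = 44.93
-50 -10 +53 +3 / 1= -4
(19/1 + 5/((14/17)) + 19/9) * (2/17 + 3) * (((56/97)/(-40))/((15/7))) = -50827/89046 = -0.57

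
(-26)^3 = -17576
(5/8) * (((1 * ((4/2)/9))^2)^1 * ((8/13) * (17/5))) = 68/1053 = 0.06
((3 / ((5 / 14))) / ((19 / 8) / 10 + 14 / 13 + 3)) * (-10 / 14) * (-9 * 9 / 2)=252720 / 4487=56.32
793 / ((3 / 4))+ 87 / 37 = 117625 / 111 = 1059.68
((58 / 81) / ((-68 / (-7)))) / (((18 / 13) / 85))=4.53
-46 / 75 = -0.61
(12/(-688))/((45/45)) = -3/172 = -0.02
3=3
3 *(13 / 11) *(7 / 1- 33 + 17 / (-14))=-14859 / 154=-96.49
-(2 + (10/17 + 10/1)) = -214/17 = -12.59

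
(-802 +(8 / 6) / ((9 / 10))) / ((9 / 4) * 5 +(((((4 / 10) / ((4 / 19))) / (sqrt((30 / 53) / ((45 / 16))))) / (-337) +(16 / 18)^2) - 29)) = 32372324666808000 / 685843382250161 - 1345193976240 * sqrt(318) / 685843382250161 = 47.17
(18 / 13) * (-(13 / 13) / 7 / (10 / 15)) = -27 / 91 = -0.30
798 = 798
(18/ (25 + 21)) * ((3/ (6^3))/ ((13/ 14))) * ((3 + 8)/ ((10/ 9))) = 693/ 11960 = 0.06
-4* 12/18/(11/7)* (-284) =15904/33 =481.94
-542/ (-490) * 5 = 271/ 49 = 5.53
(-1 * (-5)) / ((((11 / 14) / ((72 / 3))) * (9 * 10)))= 56 / 33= 1.70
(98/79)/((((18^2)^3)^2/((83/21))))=581/137084518699001856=0.00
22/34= 11/17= 0.65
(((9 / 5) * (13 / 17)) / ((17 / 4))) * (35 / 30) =546 / 1445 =0.38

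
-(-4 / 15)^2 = -0.07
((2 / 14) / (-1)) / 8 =-0.02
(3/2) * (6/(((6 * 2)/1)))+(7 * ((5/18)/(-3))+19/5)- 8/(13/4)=10111/7020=1.44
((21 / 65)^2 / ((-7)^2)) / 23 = 9 / 97175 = 0.00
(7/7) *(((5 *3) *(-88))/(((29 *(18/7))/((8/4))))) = -3080/87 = -35.40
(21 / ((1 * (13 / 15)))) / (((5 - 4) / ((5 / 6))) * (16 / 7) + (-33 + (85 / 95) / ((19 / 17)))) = -3980025 / 4838392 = -0.82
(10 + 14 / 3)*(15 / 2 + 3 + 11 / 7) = 3718 / 21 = 177.05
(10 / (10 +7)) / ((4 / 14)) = 35 / 17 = 2.06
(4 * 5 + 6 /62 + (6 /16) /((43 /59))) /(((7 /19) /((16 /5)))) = 8352362 /46655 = 179.02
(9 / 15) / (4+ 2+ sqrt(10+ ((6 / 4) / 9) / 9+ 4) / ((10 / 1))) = 19440 / 193643 - 18* sqrt(4542) / 193643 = 0.09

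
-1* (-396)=396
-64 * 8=-512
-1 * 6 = -6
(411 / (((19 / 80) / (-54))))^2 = 3152471270400 / 361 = 8732607397.23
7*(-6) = -42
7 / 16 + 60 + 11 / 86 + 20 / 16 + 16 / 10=218149 / 3440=63.42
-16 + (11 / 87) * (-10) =-1502 / 87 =-17.26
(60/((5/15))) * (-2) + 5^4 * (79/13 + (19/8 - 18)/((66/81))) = -19555555/2288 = -8547.01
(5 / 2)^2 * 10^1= 125 / 2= 62.50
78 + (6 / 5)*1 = 396 / 5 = 79.20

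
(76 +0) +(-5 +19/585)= 41554/585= 71.03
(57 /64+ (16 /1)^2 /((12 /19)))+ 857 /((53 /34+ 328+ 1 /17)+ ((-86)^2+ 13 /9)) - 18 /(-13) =2406256245103 /5901744576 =407.72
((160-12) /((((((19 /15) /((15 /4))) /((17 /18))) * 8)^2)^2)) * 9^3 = 880004661328125 /546605891584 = 1609.94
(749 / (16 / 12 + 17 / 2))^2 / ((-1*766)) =-10098018 / 1333223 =-7.57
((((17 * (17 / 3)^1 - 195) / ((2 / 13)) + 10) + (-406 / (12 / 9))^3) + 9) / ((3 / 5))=-3388072615 / 72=-47056564.10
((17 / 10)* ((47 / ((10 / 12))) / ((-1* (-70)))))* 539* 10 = 184569 / 25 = 7382.76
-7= -7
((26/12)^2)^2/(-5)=-28561/6480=-4.41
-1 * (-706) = 706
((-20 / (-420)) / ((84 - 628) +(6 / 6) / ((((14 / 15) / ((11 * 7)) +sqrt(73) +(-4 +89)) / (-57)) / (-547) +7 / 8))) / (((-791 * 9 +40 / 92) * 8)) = 15313176629435383 / 9941580616499384279745984 - 342517725 * sqrt(73) / 2899627679812320414925912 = 0.00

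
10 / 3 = 3.33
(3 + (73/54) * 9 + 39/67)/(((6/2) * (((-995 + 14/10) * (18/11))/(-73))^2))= 102057144475/9643962041856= 0.01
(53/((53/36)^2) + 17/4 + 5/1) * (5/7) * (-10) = -178625/742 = -240.73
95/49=1.94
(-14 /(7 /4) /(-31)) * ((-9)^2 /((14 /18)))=5832 /217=26.88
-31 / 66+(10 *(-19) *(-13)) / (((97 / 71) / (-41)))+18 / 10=-2372713517 / 32010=-74124.13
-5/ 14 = -0.36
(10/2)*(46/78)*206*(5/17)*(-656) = -77703200/663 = -117199.40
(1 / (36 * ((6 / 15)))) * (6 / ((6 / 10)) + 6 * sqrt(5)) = 25 / 36 + 5 * sqrt(5) / 12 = 1.63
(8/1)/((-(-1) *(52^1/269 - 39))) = -2152/10439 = -0.21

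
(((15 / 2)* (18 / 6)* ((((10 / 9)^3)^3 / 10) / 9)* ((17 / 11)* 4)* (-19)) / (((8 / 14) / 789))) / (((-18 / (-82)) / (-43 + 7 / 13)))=1121496698000000000 / 55401129927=20243209.83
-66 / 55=-6 / 5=-1.20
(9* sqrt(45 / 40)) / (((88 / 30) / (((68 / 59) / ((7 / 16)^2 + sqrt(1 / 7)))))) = -50379840* sqrt(2) / 10541707 + 37601280* sqrt(14) / 10541707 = 6.59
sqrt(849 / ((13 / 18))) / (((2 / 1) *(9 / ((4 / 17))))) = 2 *sqrt(22074) / 663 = 0.45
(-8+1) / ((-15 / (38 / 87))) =266 / 1305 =0.20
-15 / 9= -1.67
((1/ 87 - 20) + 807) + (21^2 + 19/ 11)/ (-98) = 36693485/ 46893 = 782.49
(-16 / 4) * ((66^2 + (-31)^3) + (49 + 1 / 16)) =101543.75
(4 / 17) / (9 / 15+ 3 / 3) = 5 / 34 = 0.15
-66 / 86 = -33 / 43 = -0.77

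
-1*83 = -83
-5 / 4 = -1.25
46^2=2116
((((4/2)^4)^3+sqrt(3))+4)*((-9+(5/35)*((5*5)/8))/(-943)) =479*sqrt(3)/52808+11975/322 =37.21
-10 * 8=-80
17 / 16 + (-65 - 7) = -1135 / 16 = -70.94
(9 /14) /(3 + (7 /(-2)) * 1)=-9 /7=-1.29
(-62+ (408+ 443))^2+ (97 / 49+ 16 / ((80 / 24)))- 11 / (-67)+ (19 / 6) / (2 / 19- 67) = 77928533872507 / 125180790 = 622527.90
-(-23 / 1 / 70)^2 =-529 / 4900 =-0.11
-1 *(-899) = 899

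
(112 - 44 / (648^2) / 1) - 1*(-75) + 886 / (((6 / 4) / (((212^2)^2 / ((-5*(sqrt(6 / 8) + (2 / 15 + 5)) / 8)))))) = -925844146078165267547 / 2418752016 + 859049922478080*sqrt(3) / 23041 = -318200646145.11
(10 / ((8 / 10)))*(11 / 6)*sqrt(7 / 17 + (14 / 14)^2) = 275*sqrt(102) / 102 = 27.23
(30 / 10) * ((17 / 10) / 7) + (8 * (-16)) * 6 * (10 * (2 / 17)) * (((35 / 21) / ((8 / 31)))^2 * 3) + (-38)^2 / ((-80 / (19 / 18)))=-4844225009 / 42840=-113077.15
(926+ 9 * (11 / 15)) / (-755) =-4663 / 3775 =-1.24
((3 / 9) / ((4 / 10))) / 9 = 5 / 54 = 0.09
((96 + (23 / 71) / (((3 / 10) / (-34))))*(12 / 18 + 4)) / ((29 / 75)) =4419800 / 6177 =715.53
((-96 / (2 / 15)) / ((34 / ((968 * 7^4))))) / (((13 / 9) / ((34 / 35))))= -430303104 / 13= -33100238.77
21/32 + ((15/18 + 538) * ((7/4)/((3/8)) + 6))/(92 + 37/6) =3347699/56544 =59.21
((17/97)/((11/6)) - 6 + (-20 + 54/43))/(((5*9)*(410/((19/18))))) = -10743569/7618540050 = -0.00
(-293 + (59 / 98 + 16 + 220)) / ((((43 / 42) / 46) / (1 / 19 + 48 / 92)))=-8323662 / 5719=-1455.44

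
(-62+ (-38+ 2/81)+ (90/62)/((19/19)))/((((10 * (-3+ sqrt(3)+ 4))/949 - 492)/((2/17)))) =0.02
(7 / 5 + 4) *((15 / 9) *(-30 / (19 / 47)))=-12690 / 19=-667.89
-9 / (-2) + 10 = 29 / 2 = 14.50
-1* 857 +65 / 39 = -2566 / 3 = -855.33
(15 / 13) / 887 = 15 / 11531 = 0.00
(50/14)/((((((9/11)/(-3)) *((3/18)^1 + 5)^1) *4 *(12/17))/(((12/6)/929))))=-4675/2419116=-0.00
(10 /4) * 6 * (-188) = -2820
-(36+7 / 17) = -619 / 17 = -36.41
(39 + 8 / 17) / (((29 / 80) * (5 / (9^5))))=633950064 / 493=1285902.77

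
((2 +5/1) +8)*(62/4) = 465/2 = 232.50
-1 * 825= -825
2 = 2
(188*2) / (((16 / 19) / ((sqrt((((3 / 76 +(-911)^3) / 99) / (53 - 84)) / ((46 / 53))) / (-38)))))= -47*sqrt(1715752863468314) / 310992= -6260.02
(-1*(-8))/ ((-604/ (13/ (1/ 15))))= -2.58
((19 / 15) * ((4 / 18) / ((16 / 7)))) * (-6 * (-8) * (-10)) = -59.11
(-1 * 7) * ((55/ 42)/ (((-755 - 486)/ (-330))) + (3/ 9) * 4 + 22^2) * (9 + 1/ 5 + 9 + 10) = -594895309/ 6205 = -95873.54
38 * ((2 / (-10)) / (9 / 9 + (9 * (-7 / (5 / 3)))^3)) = 475 / 3375572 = 0.00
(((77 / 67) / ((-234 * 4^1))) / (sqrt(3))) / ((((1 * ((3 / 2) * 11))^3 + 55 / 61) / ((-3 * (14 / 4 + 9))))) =10675 * sqrt(3) / 3125048706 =0.00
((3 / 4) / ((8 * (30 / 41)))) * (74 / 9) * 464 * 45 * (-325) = -14297725 / 2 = -7148862.50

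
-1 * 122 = -122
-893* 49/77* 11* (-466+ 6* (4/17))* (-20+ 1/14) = -983881503/17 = -57875382.53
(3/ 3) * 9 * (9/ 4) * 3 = 243/ 4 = 60.75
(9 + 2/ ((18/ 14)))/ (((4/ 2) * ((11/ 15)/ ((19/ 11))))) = 9025/ 726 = 12.43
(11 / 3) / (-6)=-0.61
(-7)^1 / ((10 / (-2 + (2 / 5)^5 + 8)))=-65737 / 15625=-4.21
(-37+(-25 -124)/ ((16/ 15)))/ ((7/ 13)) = -328.13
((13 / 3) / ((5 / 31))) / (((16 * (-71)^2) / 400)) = 2015 / 15123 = 0.13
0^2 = 0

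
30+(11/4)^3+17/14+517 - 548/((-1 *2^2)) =316293/448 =706.01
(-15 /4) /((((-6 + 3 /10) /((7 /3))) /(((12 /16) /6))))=175 /912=0.19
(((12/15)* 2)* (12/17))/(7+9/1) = 6/85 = 0.07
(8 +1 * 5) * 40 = 520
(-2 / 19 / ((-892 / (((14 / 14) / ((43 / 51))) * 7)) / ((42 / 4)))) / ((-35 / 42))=-22491 / 1821910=-0.01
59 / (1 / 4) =236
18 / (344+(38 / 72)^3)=839808 / 16056523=0.05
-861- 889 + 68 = -1682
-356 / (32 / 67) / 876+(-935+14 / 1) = -6460331 / 7008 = -921.85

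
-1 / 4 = -0.25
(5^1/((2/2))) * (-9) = -45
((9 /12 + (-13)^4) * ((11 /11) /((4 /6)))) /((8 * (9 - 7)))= 342741 /128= 2677.66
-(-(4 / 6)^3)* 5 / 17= 40 / 459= 0.09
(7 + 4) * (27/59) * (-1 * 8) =-2376/59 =-40.27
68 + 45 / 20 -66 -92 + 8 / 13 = -4531 / 52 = -87.13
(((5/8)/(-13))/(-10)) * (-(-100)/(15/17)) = 85/156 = 0.54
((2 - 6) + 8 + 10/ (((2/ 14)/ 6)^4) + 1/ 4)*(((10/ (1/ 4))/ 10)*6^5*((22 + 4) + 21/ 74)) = 941245849491120/ 37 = 25439077013273.51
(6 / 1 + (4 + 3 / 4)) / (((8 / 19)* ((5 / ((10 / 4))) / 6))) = 2451 / 32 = 76.59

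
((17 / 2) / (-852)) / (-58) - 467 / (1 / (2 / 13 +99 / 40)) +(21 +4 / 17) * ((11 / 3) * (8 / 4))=-1071.95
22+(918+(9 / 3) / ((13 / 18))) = 12274 / 13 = 944.15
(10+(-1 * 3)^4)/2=91/2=45.50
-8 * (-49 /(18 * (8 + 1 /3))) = 196 /75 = 2.61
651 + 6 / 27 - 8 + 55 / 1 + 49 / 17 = 107269 / 153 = 701.10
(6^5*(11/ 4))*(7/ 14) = 10692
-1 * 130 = -130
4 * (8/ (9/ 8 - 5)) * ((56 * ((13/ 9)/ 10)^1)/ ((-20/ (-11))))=-36.74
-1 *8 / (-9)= 8 / 9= 0.89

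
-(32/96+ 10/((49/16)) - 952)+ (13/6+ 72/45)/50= 948.48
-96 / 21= -32 / 7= -4.57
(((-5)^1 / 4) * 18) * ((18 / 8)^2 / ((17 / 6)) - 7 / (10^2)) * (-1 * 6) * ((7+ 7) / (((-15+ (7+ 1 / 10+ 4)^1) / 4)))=-56574 / 17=-3327.88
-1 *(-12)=12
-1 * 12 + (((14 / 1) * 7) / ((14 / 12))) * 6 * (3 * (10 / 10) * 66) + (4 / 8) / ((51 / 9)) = 3392523 / 34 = 99780.09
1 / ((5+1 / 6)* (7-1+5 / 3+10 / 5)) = 18 / 899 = 0.02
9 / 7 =1.29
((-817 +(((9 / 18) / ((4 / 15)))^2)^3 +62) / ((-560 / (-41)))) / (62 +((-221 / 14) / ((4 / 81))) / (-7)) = -10706712653 / 22127575040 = -0.48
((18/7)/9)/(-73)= -2/511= -0.00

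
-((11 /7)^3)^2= -1771561 /117649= -15.06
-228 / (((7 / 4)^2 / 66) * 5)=-240768 / 245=-982.73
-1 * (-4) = 4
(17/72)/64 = 0.00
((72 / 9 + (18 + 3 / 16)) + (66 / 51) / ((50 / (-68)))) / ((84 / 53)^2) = 9148913 / 940800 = 9.72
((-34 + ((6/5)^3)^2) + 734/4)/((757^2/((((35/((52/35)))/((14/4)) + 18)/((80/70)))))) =21448106687/3724818500000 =0.01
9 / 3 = 3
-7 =-7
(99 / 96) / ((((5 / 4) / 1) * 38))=33 / 1520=0.02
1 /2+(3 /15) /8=21 /40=0.52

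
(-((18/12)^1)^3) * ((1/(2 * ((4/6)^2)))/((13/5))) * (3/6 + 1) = -3645/1664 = -2.19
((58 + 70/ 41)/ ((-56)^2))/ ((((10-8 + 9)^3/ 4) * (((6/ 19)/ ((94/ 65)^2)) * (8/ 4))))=2140521/ 11297561275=0.00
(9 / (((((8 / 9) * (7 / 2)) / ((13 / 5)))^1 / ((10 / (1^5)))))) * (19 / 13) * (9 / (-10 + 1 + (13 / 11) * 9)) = 16929 / 28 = 604.61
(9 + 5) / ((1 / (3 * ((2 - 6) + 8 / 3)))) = -56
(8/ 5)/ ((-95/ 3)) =-24/ 475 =-0.05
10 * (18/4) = 45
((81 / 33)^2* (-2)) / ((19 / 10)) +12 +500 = 1162508 / 2299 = 505.66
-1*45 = -45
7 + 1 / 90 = 631 / 90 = 7.01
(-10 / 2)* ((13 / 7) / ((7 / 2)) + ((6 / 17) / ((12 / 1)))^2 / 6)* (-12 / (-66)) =-901925 / 1869252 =-0.48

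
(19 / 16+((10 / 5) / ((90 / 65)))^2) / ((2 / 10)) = 21215 / 1296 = 16.37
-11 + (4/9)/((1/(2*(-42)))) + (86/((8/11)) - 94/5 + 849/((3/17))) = 291727/60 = 4862.12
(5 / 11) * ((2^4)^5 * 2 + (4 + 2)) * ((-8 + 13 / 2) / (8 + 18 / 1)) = -15728685 / 286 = -54995.40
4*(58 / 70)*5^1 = 116 / 7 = 16.57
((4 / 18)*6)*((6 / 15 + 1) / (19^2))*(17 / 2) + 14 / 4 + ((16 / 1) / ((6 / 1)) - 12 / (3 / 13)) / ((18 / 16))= -3928811 / 97470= -40.31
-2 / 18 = -1 / 9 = -0.11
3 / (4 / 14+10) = 0.29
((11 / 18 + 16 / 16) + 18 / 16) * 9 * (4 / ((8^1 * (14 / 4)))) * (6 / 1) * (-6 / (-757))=1773 / 10598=0.17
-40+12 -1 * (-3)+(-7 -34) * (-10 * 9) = 3665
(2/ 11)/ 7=2/ 77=0.03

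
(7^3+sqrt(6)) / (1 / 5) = 5 *sqrt(6)+1715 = 1727.25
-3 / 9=-1 / 3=-0.33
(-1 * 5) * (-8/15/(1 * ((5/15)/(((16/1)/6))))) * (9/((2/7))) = 672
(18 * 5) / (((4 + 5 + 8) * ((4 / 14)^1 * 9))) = 35 / 17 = 2.06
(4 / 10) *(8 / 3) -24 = -22.93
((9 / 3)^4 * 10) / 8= 405 / 4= 101.25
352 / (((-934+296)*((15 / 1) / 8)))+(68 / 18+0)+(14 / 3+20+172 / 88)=864307 / 28710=30.10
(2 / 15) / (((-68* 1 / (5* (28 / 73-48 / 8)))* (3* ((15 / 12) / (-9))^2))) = 5904 / 6205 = 0.95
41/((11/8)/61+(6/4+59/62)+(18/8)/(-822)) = 21243494/1280525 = 16.59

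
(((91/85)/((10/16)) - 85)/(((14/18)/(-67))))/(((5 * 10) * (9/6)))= 7114797/74375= 95.66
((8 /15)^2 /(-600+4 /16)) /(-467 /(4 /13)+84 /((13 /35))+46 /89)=1184768 /3225217699125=0.00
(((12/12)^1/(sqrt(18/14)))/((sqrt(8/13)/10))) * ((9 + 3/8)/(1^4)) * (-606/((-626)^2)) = -37875 * sqrt(182)/3135008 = -0.16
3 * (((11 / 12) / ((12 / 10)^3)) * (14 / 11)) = 875 / 432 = 2.03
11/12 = 0.92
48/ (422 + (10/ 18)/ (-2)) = 864/ 7591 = 0.11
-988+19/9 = -8873/9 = -985.89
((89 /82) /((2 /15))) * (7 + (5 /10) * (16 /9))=31595 /492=64.22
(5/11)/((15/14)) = 14/33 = 0.42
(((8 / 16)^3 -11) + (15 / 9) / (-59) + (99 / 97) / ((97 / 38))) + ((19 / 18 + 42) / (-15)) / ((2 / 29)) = -6250074721 / 119908296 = -52.12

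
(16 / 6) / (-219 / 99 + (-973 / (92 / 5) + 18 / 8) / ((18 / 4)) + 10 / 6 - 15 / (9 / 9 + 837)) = -5088336 / 22543673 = -0.23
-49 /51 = -0.96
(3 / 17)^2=9 / 289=0.03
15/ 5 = 3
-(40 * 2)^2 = -6400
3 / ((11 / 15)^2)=675 / 121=5.58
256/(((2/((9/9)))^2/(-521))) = -33344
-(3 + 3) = -6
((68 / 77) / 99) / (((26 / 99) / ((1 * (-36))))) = -1224 / 1001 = -1.22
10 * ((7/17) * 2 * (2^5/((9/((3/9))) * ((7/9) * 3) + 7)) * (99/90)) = 352/85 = 4.14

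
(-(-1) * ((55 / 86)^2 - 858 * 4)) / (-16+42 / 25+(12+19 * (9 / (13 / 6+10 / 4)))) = -4441508225 / 44424074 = -99.98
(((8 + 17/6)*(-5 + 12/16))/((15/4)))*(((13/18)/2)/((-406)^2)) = -2873/106813728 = -0.00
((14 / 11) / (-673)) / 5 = -14 / 37015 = -0.00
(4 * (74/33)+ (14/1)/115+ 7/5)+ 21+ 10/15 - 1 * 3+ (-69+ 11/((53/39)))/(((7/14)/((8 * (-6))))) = 78792645/13409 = 5876.10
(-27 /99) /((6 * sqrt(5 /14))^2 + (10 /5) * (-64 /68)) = -357 /14366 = -0.02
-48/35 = -1.37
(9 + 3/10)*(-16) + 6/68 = -25281/170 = -148.71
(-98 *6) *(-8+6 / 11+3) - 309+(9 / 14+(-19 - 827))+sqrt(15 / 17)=sqrt(255) / 17+225597 / 154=1465.85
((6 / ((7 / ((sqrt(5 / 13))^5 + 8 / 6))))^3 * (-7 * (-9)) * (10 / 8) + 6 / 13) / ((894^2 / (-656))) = -119032272232 / 1211732156271 - 313653321000 * sqrt(65) / 126770264158447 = -0.12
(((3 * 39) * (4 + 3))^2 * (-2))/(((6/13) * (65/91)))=-20346417/5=-4069283.40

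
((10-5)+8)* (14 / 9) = 182 / 9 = 20.22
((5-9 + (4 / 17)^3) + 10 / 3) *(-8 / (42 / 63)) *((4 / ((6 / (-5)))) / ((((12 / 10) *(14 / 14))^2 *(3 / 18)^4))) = -115608000 / 4913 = -23531.04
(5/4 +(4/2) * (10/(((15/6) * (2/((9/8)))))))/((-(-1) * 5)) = 23/20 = 1.15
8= 8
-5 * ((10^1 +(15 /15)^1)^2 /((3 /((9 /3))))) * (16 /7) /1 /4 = -2420 /7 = -345.71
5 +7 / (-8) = 33 / 8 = 4.12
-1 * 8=-8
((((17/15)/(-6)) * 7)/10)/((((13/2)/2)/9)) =-119/325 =-0.37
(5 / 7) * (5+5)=50 / 7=7.14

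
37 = 37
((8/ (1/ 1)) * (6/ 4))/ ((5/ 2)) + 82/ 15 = 154/ 15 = 10.27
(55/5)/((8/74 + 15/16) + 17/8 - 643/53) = -345136/281175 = -1.23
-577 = -577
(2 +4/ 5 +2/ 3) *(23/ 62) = 598/ 465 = 1.29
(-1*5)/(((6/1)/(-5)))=25/6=4.17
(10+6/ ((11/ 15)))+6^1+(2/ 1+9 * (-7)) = -405/ 11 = -36.82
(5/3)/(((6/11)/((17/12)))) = 935/216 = 4.33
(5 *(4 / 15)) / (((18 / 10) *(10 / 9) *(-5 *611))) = -2 / 9165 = -0.00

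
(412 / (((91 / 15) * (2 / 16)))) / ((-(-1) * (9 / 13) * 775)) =3296 / 3255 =1.01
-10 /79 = -0.13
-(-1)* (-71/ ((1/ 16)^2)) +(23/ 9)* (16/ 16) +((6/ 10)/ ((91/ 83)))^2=-33860658016/ 1863225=-18173.14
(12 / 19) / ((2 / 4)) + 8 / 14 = 244 / 133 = 1.83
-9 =-9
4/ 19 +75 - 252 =-3359/ 19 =-176.79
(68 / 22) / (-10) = -17 / 55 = -0.31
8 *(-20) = -160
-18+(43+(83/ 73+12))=2784/ 73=38.14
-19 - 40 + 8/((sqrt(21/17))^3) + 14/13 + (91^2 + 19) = 136 * sqrt(357)/441 + 107147/13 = 8247.90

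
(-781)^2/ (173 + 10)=609961/ 183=3333.12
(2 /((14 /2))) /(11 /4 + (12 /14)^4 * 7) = 392 /8957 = 0.04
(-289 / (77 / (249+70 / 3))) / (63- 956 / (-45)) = -208335 / 17171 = -12.13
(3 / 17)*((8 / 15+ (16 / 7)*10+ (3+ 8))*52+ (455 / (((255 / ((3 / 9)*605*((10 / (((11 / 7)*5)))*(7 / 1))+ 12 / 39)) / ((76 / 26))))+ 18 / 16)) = 6216276583 / 3155880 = 1969.74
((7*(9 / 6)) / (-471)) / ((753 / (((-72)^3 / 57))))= 145152 / 748733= 0.19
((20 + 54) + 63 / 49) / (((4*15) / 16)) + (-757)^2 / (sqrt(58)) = 2108 / 105 + 573049*sqrt(58) / 58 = 75265.10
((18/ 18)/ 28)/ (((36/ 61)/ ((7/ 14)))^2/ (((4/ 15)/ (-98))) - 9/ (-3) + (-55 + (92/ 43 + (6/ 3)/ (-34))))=-2720051/ 42795920468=-0.00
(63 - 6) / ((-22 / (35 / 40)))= -399 / 176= -2.27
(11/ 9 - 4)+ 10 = 65/ 9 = 7.22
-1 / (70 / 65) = -13 / 14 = -0.93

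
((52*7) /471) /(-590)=-182 /138945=-0.00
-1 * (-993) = 993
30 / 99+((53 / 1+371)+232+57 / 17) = 370067 / 561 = 659.66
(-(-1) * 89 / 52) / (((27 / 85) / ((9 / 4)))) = 7565 / 624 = 12.12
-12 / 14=-6 / 7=-0.86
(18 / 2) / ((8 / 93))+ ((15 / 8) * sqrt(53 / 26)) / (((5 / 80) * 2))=15 * sqrt(1378) / 26+ 837 / 8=126.04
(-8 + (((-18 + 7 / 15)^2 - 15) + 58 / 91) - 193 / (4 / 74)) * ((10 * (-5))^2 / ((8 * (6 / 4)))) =-3363474175 / 4914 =-684467.68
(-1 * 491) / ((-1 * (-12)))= -491 / 12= -40.92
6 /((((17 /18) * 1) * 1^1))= 108 /17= 6.35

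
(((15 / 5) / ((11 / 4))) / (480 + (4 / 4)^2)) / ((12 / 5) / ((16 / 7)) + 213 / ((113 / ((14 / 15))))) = 27120 / 33592559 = 0.00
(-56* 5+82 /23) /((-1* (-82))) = -3.37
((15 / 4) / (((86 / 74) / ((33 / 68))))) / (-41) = -0.04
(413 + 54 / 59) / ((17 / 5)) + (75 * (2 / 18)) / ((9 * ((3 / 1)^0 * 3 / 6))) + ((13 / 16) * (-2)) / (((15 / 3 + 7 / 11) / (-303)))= 2833497209 / 13432176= 210.95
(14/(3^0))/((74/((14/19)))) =98/703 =0.14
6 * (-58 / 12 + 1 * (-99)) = -623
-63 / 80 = -0.79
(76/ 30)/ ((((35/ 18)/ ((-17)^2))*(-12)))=-5491/ 175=-31.38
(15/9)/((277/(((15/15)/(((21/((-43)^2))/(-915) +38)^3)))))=896768316390668125/8178273675458712072478737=0.00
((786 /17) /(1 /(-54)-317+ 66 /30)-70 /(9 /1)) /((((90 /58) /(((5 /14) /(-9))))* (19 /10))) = 14943869650 /140104513269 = 0.11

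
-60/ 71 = -0.85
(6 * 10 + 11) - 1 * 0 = 71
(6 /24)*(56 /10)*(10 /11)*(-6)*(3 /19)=-252 /209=-1.21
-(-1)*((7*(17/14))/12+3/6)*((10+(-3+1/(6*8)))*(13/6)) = 127049/6912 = 18.38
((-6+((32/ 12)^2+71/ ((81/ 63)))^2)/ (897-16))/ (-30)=-6983/ 47574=-0.15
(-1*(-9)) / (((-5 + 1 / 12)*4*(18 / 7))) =-21 / 118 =-0.18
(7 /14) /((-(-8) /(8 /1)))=0.50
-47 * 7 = -329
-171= -171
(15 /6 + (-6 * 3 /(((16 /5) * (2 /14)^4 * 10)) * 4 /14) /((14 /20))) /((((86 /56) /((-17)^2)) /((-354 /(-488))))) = -785965845 /10492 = -74910.97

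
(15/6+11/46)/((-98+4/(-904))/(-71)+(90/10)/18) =505449/346978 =1.46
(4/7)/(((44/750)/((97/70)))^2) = 52925625/166012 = 318.81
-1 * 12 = -12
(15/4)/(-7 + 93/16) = -60/19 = -3.16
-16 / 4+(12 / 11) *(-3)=-80 / 11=-7.27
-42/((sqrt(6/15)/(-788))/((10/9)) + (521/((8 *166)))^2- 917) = 581005830973797582528000/12683164805474878603461077- 144753923341762560 *sqrt(10)/12683164805474878603461077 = 0.05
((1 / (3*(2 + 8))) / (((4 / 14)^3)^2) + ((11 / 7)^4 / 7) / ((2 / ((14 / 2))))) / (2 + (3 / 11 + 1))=3261836699 / 165957120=19.65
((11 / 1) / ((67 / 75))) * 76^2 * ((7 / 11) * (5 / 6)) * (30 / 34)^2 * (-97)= -55151775000 / 19363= -2848307.34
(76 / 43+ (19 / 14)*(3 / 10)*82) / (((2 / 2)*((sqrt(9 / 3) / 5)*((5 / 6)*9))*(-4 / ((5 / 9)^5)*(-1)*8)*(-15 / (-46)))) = 304206625*sqrt(3) / 7678259568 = 0.07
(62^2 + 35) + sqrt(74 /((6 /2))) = sqrt(222) /3 + 3879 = 3883.97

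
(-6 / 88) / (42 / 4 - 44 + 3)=3 / 1342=0.00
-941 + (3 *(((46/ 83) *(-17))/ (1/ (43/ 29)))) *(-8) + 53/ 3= -4246318/ 7221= -588.05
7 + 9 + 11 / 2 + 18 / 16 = 181 / 8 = 22.62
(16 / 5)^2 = 256 / 25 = 10.24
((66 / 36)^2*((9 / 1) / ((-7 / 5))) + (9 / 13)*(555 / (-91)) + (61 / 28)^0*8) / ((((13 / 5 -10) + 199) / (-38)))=3.54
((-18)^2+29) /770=353 /770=0.46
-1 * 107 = -107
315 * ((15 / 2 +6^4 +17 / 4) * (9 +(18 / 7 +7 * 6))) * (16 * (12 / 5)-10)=626739187.50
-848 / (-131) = 848 / 131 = 6.47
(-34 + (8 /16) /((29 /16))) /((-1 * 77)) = 978 /2233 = 0.44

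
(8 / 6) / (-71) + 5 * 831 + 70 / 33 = 3246697 / 781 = 4157.10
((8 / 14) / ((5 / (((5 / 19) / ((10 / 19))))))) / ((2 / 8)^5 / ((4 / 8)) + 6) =1024 / 107555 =0.01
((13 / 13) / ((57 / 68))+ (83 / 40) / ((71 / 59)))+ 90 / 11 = 19763939 / 1780680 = 11.10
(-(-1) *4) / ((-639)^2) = 4 / 408321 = 0.00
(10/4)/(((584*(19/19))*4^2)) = 5/18688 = 0.00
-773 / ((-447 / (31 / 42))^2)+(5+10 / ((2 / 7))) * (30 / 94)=211442931509 / 16565764572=12.76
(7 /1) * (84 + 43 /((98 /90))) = 6051 /7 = 864.43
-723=-723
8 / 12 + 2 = 8 / 3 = 2.67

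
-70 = -70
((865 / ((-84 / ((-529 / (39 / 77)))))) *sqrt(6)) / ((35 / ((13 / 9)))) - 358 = -358+1006687 *sqrt(6) / 2268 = 729.24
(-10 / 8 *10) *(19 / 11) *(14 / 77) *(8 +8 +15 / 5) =-9025 / 121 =-74.59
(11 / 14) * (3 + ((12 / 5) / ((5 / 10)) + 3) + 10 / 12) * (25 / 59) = 19195 / 4956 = 3.87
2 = 2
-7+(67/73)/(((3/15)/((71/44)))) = 1301/3212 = 0.41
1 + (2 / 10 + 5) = 31 / 5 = 6.20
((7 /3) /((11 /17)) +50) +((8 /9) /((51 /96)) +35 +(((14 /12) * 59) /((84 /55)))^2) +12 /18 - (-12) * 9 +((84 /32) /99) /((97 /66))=209713218211 /94032576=2230.22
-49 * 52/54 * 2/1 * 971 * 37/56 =-3269357/54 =-60543.65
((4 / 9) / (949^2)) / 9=4 / 72948681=0.00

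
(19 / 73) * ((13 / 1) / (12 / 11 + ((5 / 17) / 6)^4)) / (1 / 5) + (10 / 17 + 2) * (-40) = -141887714481040 / 1611966504547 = -88.02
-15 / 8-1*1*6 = -63 / 8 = -7.88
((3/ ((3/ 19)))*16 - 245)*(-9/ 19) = -531/ 19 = -27.95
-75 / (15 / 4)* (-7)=140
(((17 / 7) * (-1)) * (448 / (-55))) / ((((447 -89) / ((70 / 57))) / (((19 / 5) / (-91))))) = -1088 / 383955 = -0.00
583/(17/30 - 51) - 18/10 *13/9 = -14.16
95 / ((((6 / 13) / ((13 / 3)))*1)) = 16055 / 18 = 891.94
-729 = -729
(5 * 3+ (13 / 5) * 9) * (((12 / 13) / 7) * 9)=20736 / 455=45.57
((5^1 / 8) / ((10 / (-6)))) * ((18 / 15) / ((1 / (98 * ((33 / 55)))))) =-1323 / 50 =-26.46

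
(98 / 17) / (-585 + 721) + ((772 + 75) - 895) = -55439 / 1156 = -47.96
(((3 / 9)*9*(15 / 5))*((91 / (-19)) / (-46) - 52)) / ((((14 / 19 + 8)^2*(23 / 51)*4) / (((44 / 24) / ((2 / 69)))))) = -4351142367 / 20281216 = -214.54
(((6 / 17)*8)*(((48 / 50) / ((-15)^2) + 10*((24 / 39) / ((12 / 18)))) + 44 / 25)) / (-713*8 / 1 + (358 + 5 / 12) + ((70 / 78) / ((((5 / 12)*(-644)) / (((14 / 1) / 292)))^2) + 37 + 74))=-51512336193 / 8685691439875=-0.01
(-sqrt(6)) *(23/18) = -23 *sqrt(6)/18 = -3.13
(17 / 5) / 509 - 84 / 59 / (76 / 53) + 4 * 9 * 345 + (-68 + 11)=35268145507 / 2852945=12362.01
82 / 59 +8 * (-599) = -282646 / 59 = -4790.61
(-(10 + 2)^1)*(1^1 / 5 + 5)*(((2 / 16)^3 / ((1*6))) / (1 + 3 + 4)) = -13 / 5120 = -0.00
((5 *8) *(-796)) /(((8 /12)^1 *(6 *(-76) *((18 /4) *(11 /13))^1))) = 51740 /1881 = 27.51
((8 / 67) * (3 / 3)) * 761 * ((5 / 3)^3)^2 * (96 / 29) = 3044000000 / 472149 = 6447.12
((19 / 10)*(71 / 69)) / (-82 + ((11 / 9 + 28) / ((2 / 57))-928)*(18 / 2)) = -1349 / 647565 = -0.00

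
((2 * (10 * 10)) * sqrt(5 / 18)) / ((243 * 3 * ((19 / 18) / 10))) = 2000 * sqrt(10) / 4617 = 1.37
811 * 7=5677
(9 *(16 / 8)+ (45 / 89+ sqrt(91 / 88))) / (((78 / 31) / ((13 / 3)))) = 33.62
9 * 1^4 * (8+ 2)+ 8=98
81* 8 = 648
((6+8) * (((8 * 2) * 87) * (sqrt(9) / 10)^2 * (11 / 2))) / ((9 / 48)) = 1286208 / 25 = 51448.32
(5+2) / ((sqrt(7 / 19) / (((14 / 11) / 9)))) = 14* sqrt(133) / 99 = 1.63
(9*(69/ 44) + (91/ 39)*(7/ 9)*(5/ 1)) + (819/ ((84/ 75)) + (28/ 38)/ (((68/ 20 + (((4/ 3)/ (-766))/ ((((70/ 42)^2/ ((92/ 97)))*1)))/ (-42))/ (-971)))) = 67858201129954/ 124738159491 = 544.01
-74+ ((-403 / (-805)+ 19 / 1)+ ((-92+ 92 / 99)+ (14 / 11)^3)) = -1383865888 / 9643095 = -143.51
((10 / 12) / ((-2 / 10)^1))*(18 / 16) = -75 / 16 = -4.69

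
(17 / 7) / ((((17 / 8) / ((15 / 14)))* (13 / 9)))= 540 / 637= 0.85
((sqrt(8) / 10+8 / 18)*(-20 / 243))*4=-320 / 2187 - 16*sqrt(2) / 243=-0.24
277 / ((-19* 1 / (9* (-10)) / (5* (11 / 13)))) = 1371150 / 247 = 5551.21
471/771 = 157/257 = 0.61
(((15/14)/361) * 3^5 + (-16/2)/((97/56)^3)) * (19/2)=-3773813027/485542036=-7.77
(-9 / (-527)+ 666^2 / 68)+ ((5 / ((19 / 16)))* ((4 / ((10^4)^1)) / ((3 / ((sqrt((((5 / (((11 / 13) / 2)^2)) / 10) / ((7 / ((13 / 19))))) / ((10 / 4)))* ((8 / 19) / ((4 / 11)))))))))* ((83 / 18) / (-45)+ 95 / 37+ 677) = 2117811176* sqrt(8645) / 1349015259375+ 3437568 / 527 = 6523.05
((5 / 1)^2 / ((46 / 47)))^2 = 1380625 / 2116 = 652.47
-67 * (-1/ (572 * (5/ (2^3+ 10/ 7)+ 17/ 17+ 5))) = 201/ 11206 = 0.02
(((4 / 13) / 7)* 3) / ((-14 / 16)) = -96 / 637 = -0.15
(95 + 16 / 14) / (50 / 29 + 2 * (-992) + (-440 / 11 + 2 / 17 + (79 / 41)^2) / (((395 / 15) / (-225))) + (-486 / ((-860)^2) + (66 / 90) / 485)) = -4741510144143049800 / 82519268421092505149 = -0.06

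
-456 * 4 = -1824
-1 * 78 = -78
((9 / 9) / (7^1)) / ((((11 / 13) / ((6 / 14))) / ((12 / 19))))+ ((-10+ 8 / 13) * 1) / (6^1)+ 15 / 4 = 3565189 / 1597596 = 2.23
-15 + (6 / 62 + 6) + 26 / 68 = -8981 / 1054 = -8.52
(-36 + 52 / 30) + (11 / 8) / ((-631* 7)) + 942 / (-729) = -1526669909 / 42933240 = -35.56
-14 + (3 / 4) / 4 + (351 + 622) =15347 / 16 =959.19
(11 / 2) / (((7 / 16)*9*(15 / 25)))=440 / 189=2.33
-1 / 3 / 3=-1 / 9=-0.11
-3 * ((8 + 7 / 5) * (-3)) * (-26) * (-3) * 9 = 296946 / 5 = 59389.20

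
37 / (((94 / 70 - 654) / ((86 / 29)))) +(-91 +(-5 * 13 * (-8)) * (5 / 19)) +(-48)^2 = 29574155179 / 12586493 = 2349.67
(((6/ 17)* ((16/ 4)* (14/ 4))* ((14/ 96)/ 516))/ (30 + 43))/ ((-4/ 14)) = -343/ 5122848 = -0.00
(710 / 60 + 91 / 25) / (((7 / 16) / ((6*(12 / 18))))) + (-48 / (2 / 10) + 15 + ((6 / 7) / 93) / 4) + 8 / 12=-899037 / 10850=-82.86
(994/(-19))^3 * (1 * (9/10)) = -4419485028/34295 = -128866.75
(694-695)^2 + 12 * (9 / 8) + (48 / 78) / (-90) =16957 / 1170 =14.49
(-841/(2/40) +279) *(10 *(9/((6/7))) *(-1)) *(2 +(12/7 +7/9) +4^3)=356872075/3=118957358.33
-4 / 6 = -2 / 3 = -0.67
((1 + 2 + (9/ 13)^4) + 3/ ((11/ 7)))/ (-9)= -179385/ 314171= -0.57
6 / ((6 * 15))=1 / 15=0.07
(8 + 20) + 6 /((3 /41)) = 110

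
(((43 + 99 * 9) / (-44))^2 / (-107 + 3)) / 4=-218089 / 201344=-1.08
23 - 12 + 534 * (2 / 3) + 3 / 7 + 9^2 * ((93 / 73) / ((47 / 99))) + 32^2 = 38638309 / 24017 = 1608.79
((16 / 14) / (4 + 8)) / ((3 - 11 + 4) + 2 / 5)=-5 / 189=-0.03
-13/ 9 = -1.44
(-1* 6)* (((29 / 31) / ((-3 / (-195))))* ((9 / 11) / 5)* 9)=-183222 / 341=-537.31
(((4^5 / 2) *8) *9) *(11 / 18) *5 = 112640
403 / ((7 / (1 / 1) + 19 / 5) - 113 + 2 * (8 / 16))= -2015 / 506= -3.98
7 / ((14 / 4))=2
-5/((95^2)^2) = -1/16290125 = -0.00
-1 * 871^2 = -758641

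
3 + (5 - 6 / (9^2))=7.93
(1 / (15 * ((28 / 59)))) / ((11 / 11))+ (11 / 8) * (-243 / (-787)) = 373531 / 661080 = 0.57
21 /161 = 3 /23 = 0.13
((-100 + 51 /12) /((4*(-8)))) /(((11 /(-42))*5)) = -8043 /3520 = -2.28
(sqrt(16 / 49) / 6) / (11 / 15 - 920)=-10 / 96523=-0.00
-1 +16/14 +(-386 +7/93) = -251144/651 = -385.78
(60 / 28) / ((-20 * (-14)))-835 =-327317 / 392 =-834.99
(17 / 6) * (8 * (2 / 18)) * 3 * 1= 68 / 9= 7.56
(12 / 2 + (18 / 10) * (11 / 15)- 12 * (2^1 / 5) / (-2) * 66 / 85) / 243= 1301 / 34425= 0.04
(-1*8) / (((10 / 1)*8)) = -1 / 10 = -0.10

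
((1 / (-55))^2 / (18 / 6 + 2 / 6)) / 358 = 0.00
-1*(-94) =94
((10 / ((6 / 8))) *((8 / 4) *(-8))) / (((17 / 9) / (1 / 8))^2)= -270 / 289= -0.93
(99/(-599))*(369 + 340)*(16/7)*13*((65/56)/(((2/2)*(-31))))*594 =77440.83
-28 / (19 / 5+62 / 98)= -3430 / 543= -6.32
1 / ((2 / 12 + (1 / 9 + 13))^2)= 324 / 57121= 0.01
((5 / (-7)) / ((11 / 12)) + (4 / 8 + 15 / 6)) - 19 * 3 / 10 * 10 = -4218 / 77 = -54.78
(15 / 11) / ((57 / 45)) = 225 / 209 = 1.08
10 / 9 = 1.11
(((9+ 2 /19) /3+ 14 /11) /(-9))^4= 53222875750801 /1014005244215601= 0.05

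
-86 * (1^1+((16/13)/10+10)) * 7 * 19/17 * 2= -16539348/1105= -14967.74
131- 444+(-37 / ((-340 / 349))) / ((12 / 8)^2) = -226532 / 765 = -296.12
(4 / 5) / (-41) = -4 / 205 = -0.02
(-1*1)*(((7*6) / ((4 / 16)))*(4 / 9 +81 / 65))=-284.02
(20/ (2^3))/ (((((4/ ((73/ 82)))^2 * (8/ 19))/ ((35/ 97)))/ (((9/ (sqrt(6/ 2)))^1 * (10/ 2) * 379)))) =100732088625 * sqrt(3)/ 166970368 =1044.93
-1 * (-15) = 15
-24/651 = -8/217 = -0.04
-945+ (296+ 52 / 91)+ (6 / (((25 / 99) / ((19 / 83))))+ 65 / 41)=-641.40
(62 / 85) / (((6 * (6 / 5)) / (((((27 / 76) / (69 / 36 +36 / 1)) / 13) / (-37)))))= -279 / 141380330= -0.00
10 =10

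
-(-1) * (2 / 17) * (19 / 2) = 19 / 17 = 1.12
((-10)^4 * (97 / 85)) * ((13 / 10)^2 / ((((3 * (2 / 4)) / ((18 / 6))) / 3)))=1967160 / 17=115715.29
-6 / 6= -1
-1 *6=-6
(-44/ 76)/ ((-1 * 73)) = 11/ 1387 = 0.01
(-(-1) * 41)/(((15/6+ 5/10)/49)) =2009/3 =669.67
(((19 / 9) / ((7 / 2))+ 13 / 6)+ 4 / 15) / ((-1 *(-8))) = 1913 / 5040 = 0.38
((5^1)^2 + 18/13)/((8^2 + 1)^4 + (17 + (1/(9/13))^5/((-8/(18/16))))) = 144027072/97442222891975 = 0.00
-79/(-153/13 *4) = 1027/612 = 1.68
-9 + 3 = -6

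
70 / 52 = 35 / 26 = 1.35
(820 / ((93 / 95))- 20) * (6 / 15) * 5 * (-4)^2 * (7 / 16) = 1064560 / 93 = 11446.88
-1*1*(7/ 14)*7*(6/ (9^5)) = -7/ 19683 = -0.00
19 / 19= 1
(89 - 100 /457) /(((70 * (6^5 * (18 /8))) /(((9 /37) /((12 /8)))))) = 40573 /3451465080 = 0.00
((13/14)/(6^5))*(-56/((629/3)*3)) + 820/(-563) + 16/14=-1511402369/4818960216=-0.31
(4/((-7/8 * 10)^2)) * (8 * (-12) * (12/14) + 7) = -3.93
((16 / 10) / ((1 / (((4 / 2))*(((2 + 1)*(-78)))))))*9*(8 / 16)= -3369.60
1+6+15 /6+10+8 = 55 /2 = 27.50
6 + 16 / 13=7.23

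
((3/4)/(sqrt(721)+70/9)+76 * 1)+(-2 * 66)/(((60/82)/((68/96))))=-23750851/458580+243 * sqrt(721)/214004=-51.76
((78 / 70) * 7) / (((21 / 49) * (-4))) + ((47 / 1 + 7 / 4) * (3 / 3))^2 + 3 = 190001 / 80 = 2375.01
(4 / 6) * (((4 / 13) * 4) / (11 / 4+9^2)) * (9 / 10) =192 / 21775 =0.01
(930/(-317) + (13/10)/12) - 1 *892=-34039159/38040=-894.83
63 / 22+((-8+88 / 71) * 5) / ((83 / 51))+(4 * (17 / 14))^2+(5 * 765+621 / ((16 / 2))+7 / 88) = 49657293817 / 12705308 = 3908.39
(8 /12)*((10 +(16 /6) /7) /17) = 436 /1071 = 0.41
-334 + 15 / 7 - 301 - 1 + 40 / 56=-4432 / 7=-633.14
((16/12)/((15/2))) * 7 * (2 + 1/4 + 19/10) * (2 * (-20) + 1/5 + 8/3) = -647234/3375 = -191.77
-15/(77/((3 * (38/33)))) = -570/847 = -0.67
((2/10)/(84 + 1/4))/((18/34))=0.00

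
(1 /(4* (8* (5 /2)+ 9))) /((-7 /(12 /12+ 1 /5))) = -3 /2030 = -0.00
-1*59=-59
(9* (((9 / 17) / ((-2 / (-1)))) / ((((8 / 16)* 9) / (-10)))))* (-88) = 7920 / 17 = 465.88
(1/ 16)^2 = 1/ 256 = 0.00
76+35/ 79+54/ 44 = 134991/ 1738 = 77.67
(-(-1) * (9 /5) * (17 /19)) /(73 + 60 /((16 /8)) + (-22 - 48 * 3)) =-17 /665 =-0.03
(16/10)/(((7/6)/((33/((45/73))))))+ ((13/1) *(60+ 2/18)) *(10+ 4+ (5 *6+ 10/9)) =500735338/14175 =35325.24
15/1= 15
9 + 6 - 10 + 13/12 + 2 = 97/12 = 8.08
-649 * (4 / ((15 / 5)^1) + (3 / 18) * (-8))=0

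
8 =8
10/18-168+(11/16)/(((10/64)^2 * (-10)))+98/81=-1711637/10125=-169.05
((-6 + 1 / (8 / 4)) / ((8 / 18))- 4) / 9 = -131 / 72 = -1.82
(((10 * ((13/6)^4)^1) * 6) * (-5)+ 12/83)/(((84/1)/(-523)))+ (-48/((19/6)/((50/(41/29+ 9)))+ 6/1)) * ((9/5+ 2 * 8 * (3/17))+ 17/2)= 15228845516328961/370820349648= 41067.99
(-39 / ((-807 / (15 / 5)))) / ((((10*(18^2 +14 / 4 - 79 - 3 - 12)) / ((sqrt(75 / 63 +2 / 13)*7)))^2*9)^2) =6599761 / 25260936405575056875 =0.00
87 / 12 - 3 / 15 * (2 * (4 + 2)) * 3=1 / 20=0.05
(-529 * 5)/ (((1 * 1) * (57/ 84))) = -74060/ 19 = -3897.89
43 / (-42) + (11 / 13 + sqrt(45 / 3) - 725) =-395947 / 546 + sqrt(15) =-721.30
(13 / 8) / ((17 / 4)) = 13 / 34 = 0.38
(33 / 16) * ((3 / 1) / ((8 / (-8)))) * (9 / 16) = -891 / 256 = -3.48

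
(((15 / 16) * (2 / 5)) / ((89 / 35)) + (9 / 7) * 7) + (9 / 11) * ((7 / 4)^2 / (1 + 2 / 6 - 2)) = 168825 / 31328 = 5.39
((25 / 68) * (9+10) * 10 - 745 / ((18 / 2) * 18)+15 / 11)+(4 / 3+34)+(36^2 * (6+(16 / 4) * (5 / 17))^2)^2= 331533210861430238 / 74417211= 4455060951.71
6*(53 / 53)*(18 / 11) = 108 / 11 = 9.82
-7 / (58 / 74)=-259 / 29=-8.93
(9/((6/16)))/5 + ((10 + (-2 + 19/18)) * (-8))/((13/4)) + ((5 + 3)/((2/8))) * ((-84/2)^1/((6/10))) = -1320632/585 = -2257.49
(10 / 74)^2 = 25 / 1369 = 0.02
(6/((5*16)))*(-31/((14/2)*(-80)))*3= 279/22400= 0.01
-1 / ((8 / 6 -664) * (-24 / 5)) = -5 / 15904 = -0.00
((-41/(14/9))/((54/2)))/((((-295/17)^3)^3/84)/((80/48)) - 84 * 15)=9724205872754/10151960776327105083105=0.00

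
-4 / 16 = -0.25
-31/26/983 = -31/25558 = -0.00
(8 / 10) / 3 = 4 / 15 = 0.27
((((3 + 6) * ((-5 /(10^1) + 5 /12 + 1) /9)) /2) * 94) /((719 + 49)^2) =517 /7077888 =0.00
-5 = -5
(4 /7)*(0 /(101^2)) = 0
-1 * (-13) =13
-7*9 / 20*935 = -11781 / 4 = -2945.25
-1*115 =-115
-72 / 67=-1.07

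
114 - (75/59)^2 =391209/3481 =112.38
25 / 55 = 5 / 11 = 0.45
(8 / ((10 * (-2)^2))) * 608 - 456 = -1672 / 5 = -334.40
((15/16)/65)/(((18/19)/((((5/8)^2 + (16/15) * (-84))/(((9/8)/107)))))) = -58036051/449280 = -129.18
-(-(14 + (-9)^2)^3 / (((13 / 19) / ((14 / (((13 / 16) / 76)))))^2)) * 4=358807267008512000 / 28561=12562839781818.28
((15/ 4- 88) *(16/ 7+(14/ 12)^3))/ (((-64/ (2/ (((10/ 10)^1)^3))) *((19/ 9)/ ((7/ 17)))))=1973809/ 992256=1.99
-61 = -61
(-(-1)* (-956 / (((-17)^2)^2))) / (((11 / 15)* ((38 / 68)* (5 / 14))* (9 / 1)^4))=-26768 / 2245648779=-0.00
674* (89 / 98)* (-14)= -59986 / 7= -8569.43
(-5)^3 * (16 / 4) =-500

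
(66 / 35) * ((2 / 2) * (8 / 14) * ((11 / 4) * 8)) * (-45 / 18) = -2904 / 49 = -59.27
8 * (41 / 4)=82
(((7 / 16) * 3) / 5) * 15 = 63 / 16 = 3.94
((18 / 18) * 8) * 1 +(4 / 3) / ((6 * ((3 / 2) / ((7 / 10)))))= 1094 / 135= 8.10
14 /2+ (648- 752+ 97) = 0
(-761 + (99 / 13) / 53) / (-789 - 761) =0.49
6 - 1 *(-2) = 8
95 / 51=1.86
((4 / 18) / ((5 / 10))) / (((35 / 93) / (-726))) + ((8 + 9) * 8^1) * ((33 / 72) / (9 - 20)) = -90619 / 105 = -863.04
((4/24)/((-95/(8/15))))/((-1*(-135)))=-4/577125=-0.00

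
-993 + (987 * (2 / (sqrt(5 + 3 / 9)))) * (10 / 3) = -993 + 1645 * sqrt(3) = 1856.22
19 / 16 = 1.19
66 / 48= 11 / 8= 1.38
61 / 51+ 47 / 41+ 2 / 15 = 8628 / 3485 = 2.48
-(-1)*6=6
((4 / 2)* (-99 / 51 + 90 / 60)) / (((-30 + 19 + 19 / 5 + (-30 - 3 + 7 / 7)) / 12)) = 225 / 833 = 0.27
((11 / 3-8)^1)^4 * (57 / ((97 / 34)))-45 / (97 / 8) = 7041.12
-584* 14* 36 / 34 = -147168 / 17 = -8656.94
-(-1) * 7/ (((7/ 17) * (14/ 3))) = 51/ 14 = 3.64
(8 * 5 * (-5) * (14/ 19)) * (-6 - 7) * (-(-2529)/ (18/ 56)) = 286395200/ 19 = 15073431.58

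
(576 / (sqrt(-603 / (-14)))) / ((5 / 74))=14208* sqrt(938) / 335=1298.94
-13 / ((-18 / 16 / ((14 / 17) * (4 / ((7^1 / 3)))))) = 832 / 51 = 16.31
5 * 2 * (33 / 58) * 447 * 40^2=118008000 / 29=4069241.38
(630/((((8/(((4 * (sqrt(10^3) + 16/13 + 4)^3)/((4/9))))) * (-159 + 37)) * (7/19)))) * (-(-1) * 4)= -7036000200 * sqrt(10)/10309 - 133856187120/134017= -3157087.60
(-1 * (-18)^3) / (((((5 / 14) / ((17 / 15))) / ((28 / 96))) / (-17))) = -2294082 / 25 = -91763.28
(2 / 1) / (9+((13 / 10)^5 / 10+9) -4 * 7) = -2000000 / 9628707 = -0.21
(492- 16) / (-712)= -119 / 178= -0.67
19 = 19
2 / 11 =0.18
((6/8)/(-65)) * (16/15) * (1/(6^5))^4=-1/297062873255116800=-0.00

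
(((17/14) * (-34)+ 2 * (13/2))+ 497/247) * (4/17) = -181708/29393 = -6.18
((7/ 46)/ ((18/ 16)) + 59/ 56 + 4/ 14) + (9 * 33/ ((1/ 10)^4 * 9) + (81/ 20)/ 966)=683103061/ 2070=330001.48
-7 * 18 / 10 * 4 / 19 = -252 / 95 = -2.65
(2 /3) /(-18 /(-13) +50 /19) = 247 /1488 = 0.17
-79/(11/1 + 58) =-79/69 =-1.14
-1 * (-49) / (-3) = -49 / 3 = -16.33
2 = 2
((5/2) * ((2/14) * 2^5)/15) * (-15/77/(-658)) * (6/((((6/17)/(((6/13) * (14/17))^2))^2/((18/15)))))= 1161216/4267384693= 0.00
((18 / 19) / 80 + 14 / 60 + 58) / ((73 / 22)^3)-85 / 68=152672651 / 443479380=0.34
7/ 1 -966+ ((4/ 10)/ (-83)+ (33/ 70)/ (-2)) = -2229275/ 2324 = -959.24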